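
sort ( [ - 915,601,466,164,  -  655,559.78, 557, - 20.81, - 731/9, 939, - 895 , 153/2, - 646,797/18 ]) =[-915, - 895, - 655 , - 646, - 731/9, - 20.81, 797/18,153/2,164,466, 557, 559.78,601, 939]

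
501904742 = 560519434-58614692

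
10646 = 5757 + 4889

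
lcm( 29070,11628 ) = 58140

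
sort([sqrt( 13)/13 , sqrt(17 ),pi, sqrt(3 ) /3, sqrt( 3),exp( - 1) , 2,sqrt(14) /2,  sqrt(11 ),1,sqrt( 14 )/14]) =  [ sqrt(14)/14,sqrt(13)/13,exp(  -  1), sqrt( 3) /3, 1,sqrt(3 ),sqrt( 14 )/2,2, pi,sqrt (11), sqrt( 17 )] 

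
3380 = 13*260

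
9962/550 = 4981/275  =  18.11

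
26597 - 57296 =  - 30699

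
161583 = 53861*3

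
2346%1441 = 905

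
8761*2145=18792345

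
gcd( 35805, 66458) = 7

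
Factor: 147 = 3^1*7^2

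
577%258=61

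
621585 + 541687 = 1163272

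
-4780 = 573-5353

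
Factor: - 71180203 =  - 71180203^1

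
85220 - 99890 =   -  14670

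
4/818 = 2/409 = 0.00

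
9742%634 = 232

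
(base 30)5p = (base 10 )175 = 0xAF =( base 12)127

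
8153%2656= 185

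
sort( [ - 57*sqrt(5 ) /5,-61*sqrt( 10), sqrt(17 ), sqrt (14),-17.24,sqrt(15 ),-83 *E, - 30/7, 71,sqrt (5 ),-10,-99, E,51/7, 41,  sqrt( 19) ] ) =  [-83*E,-61*sqrt(10 ), - 99 ,-57*sqrt(5 )/5 , - 17.24,-10, - 30/7,sqrt ( 5 )  ,  E,  sqrt (14 ),  sqrt( 15),  sqrt(17), sqrt( 19 ),  51/7, 41,71 ] 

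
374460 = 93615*4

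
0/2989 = 0 = 0.00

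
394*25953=10225482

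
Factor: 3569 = 43^1*83^1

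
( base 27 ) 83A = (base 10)5923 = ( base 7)23161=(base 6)43231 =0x1723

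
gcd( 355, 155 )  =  5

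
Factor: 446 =2^1*223^1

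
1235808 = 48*25746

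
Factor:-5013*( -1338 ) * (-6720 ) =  - 2^7*3^4*5^1*7^1 * 223^1*557^1 = - 45073687680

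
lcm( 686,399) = 39102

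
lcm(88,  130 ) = 5720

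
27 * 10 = 270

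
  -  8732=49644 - 58376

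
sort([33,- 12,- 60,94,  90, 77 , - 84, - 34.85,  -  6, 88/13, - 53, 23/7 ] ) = [ - 84, - 60, - 53, - 34.85, - 12, - 6,23/7,  88/13,33,77,90, 94]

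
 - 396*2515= - 995940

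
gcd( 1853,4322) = 1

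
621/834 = 207/278 = 0.74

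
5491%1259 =455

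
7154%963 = 413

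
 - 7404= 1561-8965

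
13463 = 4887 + 8576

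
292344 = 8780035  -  8487691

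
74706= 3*24902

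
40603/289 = 140 + 143/289=140.49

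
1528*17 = 25976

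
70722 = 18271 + 52451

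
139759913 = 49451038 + 90308875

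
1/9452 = 1/9452 = 0.00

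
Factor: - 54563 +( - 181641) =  - 2^2*59051^1=- 236204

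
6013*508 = 3054604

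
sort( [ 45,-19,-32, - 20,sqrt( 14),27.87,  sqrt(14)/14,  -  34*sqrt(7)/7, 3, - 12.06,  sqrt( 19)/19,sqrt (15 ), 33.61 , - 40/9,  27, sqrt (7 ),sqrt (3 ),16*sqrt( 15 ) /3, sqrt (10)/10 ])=[ - 32, - 20, - 19, - 34* sqrt( 7)/7, - 12.06, - 40/9,sqrt (19 ) /19, sqrt( 14) /14,sqrt(10)/10, sqrt( 3) , sqrt( 7),3 , sqrt( 14 ),sqrt( 15 ), 16*sqrt ( 15 ) /3,27, 27.87, 33.61,  45] 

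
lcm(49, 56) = 392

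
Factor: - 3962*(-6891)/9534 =650051/227 = 227^( - 1) * 283^1*2297^1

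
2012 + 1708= 3720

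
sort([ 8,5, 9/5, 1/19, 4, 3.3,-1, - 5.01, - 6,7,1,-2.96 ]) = [ - 6, - 5.01, - 2.96, - 1 , 1/19, 1,9/5, 3.3,4,5, 7, 8]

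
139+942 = 1081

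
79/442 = 79/442= 0.18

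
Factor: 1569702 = 2^1 * 3^1*431^1*607^1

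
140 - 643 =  -503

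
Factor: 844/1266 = 2^1*3^ (-1) = 2/3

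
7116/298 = 3558/149 = 23.88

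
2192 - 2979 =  - 787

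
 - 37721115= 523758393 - 561479508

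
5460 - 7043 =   -  1583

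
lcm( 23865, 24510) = 906870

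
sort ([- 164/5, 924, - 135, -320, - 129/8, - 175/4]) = [ - 320,  -  135, - 175/4, - 164/5, - 129/8, 924]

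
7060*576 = 4066560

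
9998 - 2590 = 7408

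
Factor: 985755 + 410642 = 17^1*82141^1 = 1396397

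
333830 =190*1757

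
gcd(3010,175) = 35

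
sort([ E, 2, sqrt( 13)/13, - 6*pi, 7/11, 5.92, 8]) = [ - 6*pi , sqrt( 13)/13, 7/11, 2, E , 5.92, 8]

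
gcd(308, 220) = 44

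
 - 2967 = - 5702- - 2735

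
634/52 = 317/26 = 12.19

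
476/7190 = 238/3595=0.07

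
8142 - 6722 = 1420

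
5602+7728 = 13330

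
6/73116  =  1/12186 = 0.00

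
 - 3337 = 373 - 3710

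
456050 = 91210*5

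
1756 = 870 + 886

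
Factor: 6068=2^2*37^1*41^1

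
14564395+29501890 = 44066285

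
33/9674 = 33/9674 = 0.00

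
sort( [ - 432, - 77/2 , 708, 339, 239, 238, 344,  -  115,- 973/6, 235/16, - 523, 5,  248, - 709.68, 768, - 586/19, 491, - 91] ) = [ - 709.68, - 523,-432, - 973/6, - 115,-91, - 77/2,- 586/19, 5, 235/16,238,  239, 248, 339, 344, 491,  708,768] 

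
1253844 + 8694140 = 9947984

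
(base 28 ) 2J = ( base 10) 75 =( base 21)3C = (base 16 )4b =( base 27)2l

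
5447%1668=443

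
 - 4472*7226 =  - 32314672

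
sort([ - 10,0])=[ - 10, 0]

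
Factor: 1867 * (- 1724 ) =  - 2^2*431^1*1867^1=- 3218708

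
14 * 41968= 587552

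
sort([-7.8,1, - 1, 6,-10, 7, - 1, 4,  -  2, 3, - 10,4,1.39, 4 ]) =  [ - 10,  -  10,  -  7.8, - 2, -1, - 1,  1, 1.39, 3,  4, 4,4, 6,7 ]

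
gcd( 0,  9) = 9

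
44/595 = 44/595 =0.07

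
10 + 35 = 45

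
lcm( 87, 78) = 2262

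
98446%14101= 13840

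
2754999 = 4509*611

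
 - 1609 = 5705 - 7314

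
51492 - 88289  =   - 36797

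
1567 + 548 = 2115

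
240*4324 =1037760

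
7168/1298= 3584/649= 5.52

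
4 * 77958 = 311832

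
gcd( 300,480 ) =60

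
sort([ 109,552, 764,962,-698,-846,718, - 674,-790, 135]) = [ - 846,-790,  -  698, - 674, 109, 135,552,  718,  764,962 ] 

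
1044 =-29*( - 36) 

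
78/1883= 78/1883 = 0.04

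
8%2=0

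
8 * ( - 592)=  - 4736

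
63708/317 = 200 + 308/317  =  200.97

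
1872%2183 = 1872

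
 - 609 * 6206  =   - 3779454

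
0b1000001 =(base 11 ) 5a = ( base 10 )65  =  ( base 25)2F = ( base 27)2b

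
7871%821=482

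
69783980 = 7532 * 9265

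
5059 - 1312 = 3747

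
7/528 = 7/528=0.01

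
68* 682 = 46376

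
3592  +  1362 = 4954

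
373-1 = 372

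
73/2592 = 73/2592 = 0.03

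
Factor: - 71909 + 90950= 3^1*11^1*577^1 = 19041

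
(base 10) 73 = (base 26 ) 2L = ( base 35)23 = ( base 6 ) 201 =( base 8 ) 111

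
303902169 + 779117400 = 1083019569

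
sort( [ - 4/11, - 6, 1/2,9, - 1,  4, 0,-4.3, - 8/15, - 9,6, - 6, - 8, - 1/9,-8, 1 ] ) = [- 9, - 8,  -  8, - 6, - 6, - 4.3, - 1, - 8/15, -4/11,  -  1/9, 0, 1/2, 1, 4, 6,9]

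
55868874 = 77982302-22113428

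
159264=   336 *474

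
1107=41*27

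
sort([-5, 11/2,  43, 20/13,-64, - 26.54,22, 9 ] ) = [-64, - 26.54, - 5, 20/13,11/2,9,22, 43 ]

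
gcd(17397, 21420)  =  9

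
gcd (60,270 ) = 30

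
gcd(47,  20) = 1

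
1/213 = 1/213 = 0.00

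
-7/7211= -7/7211 = - 0.00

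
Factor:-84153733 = -223^1*377371^1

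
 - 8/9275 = -1 + 9267/9275  =  - 0.00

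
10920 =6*1820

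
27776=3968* 7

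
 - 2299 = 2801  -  5100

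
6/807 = 2/269= 0.01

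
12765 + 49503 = 62268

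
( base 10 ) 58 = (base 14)42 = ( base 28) 22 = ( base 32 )1Q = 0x3A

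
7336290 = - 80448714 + 87785004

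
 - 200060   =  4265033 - 4465093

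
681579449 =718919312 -37339863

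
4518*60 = 271080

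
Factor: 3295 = 5^1*659^1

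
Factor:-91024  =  -2^4*5689^1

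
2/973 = 2/973 = 0.00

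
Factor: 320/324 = 80/81  =  2^4 * 3^( - 4)*5^1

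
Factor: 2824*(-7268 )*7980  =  -2^7*3^1 * 5^1*7^1*19^1*23^1*79^1*353^1 = - 163788159360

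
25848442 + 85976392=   111824834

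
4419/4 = 1104+ 3/4 = 1104.75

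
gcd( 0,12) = 12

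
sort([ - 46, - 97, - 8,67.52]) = [ - 97, - 46, - 8,67.52]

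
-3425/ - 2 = 3425/2 = 1712.50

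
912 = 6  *152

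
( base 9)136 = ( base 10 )114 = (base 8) 162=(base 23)4m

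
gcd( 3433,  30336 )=1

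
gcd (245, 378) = 7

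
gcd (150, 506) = 2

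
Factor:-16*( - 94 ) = 1504=2^5 *47^1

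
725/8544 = 725/8544  =  0.08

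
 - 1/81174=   -  1  +  81173/81174 = - 0.00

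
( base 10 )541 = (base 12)391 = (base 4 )20131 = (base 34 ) fv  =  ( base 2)1000011101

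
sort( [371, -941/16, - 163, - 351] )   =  [ - 351, -163, - 941/16,371 ] 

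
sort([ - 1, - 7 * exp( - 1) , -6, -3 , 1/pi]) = [  -  6, - 3, - 7*  exp( - 1), - 1,  1/pi] 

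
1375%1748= 1375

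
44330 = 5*8866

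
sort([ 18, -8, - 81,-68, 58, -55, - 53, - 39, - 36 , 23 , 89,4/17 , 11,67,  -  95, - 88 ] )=[ - 95, - 88, -81, - 68, - 55,  -  53,-39, - 36, - 8, 4/17,11,18,23,58, 67,89]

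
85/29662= 85/29662 = 0.00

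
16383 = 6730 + 9653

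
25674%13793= 11881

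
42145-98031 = -55886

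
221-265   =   - 44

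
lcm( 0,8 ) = 0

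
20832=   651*32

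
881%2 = 1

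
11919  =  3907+8012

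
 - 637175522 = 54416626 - 691592148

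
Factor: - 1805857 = -1805857^1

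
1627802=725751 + 902051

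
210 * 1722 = 361620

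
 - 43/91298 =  - 1 + 91255/91298 = - 0.00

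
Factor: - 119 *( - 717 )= 85323= 3^1 * 7^1*17^1 * 239^1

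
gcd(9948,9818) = 2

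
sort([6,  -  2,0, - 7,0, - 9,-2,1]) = [ - 9, - 7, - 2, - 2,0,0 , 1,6] 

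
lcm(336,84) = 336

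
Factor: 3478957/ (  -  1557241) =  -7^( - 1)*19^2*23^1*269^(- 1)*419^1*827^( - 1 )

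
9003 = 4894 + 4109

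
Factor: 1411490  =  2^1*5^1 * 191^1 * 739^1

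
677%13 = 1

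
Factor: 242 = 2^1*11^2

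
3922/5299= 3922/5299 = 0.74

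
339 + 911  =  1250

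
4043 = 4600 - 557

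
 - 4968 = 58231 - 63199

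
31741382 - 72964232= - 41222850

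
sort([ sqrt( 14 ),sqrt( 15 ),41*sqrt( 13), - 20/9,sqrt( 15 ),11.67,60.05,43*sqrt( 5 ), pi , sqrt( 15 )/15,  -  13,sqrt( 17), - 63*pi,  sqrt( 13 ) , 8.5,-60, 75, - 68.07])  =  [  -  63*pi, - 68.07, - 60, - 13, - 20/9,sqrt ( 15 )/15,pi,sqrt( 13 ) , sqrt( 14),sqrt (15 ), sqrt( 15),sqrt( 17),8.5, 11.67, 60.05, 75,43*sqrt ( 5 ),41*sqrt( 13) ]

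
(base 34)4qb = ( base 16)158F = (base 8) 12617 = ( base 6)41315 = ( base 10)5519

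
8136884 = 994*8186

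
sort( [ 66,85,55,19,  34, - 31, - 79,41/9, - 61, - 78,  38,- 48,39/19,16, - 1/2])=[ - 79, - 78,- 61, - 48 , - 31, - 1/2  ,  39/19, 41/9,16, 19  ,  34,  38,55, 66,85]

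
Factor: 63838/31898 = 31919/15949 = 41^(-1 )*59^1*389^( - 1 )*541^1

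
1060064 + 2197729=3257793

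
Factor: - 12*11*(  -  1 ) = 132 = 2^2*3^1*11^1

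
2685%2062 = 623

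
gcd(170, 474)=2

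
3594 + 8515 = 12109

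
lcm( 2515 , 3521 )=17605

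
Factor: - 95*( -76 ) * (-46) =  - 332120 = -2^3*5^1 * 19^2*23^1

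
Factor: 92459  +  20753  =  2^2*11^1 * 31^1*83^1 = 113212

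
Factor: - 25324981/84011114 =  - 2302271/7637374 = - 2^(  -  1 )*443^1*5197^1 * 3818687^ (-1 ) 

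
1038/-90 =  -173/15 = - 11.53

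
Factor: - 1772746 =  - 2^1*47^1*18859^1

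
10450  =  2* 5225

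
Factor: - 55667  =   - 55667^1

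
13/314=13/314 = 0.04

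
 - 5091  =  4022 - 9113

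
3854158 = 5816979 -1962821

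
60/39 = 1+7/13 = 1.54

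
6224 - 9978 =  - 3754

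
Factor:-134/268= - 2^(- 1)  =  - 1/2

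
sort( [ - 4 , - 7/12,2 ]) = [  -  4,  -  7/12 , 2]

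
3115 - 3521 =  - 406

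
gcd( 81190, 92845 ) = 5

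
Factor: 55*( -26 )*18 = -2^2*3^2 * 5^1*11^1*13^1 = - 25740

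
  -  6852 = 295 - 7147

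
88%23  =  19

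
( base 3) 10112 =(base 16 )5F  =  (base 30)35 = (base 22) 47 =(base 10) 95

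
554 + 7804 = 8358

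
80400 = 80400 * 1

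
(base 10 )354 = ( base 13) 213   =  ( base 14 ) 1B4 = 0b101100010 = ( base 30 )bo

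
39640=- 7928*( - 5 ) 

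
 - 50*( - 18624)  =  931200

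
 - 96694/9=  - 96694/9 = -  10743.78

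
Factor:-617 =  - 617^1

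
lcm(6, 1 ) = 6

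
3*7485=22455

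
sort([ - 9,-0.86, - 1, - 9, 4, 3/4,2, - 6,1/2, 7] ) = [ - 9, - 9, - 6, - 1,-0.86, 1/2,3/4, 2, 4,7]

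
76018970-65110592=10908378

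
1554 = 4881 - 3327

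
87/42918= 29/14306 = 0.00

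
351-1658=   -  1307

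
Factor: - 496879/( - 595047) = 3^( - 1 )*41^1 * 12119^1*198349^ ( - 1 ) 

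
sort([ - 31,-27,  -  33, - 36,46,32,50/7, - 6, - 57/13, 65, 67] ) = [ - 36, - 33, - 31, - 27, - 6, - 57/13, 50/7, 32, 46, 65,67]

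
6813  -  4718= 2095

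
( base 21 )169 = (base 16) 240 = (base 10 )576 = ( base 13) 354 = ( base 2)1001000000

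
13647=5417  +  8230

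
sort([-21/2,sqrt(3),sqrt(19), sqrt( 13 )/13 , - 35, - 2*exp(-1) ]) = [  -  35, - 21/2, - 2 * exp( - 1) , sqrt(13)/13, sqrt( 3),sqrt( 19 ) ] 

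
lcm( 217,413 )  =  12803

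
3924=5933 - 2009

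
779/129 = 779/129=6.04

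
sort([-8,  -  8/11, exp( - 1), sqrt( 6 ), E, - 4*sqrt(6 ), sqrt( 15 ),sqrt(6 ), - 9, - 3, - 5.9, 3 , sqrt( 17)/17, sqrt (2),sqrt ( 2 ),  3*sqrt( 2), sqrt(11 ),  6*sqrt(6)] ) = [ - 4*sqrt(6 ) ,-9,  -  8, - 5.9, - 3, - 8/11, sqrt(17)/17, exp( - 1),sqrt(2),sqrt(2 ) , sqrt(6 ), sqrt( 6), E,3,sqrt(11), sqrt(15),3*sqrt(2),6*sqrt( 6)]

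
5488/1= 5488 = 5488.00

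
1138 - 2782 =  - 1644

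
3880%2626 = 1254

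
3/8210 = 3/8210 = 0.00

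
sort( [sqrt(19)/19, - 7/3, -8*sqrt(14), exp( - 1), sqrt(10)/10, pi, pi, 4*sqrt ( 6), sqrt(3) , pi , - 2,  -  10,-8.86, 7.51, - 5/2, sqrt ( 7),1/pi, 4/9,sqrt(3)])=[ - 8*sqrt( 14 ), - 10, - 8.86, - 5/2, - 7/3 , - 2, sqrt( 19 )/19, sqrt(10)/10, 1/pi, exp(-1 ),4/9, sqrt (3), sqrt( 3),sqrt (7 ), pi, pi, pi, 7.51 , 4*sqrt(6) ]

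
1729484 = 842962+886522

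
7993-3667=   4326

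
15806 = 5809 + 9997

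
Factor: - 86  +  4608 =4522 = 2^1*7^1*17^1*19^1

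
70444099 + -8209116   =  62234983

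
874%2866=874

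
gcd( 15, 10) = 5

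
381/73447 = 381/73447 = 0.01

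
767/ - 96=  - 8 + 1/96  =  - 7.99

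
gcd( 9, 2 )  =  1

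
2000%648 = 56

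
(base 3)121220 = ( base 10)456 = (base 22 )kg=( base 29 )FL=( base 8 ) 710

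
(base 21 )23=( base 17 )2B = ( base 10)45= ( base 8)55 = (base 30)1F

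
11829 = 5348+6481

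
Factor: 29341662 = 2^1*3^1*7^1*19^1 *83^1 * 443^1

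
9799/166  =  59+5/166 = 59.03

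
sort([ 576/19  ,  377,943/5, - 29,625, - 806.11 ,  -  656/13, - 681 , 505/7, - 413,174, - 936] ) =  [ - 936,-806.11 , - 681, - 413, - 656/13,  -  29, 576/19,  505/7,174, 943/5,377, 625 ] 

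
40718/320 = 127+ 39/160  =  127.24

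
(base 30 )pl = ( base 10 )771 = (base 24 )183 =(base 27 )11f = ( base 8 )1403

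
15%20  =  15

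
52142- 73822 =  - 21680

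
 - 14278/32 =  - 447 + 13/16 = - 446.19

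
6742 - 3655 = 3087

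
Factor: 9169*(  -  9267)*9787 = -3^1 * 53^1*173^1*3089^1*9787^1 = - 831592806801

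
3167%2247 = 920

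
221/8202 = 221/8202 = 0.03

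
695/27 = 695/27 = 25.74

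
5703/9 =633 + 2/3= 633.67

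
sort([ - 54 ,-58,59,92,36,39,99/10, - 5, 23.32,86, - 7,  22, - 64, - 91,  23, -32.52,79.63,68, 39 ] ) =[ - 91,-64 ,  -  58,-54, - 32.52,- 7, - 5, 99/10 , 22  ,  23, 23.32, 36 , 39, 39,59,68,79.63, 86, 92 ] 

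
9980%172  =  4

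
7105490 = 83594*85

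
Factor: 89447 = 23^1 *3889^1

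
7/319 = 7/319 =0.02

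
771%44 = 23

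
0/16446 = 0 = 0.00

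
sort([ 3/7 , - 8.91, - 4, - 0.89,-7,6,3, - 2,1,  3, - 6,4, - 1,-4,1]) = [ - 8.91, - 7 , - 6,- 4, - 4, - 2, - 1, -0.89, 3/7, 1,1, 3,  3,4,6 ] 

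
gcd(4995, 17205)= 555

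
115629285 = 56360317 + 59268968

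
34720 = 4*8680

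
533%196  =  141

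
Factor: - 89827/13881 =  - 3^( - 1)*7^( -1 ) *43^1*661^( - 1)*2089^1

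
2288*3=6864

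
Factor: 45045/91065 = 231/467  =  3^1*7^1*11^1*467^(-1 )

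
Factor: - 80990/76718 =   -  5^1*7^1*13^1*431^( -1) = - 455/431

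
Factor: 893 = 19^1*47^1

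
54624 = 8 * 6828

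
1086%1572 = 1086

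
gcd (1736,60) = 4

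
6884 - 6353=531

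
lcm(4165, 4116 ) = 349860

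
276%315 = 276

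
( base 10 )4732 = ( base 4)1021330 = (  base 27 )6D7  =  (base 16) 127C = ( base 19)D21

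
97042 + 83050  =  180092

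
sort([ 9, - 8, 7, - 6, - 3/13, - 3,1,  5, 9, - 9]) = [ - 9, - 8,- 6, - 3, - 3/13,1 , 5,7,9,9] 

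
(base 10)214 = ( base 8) 326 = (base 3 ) 21221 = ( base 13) 136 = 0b11010110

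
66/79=66/79 = 0.84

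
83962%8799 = 4771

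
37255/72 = 37255/72 = 517.43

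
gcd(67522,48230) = 9646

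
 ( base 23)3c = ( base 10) 81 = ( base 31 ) 2j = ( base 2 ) 1010001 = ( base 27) 30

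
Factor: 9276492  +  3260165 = 7^1 * 1790951^1 = 12536657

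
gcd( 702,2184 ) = 78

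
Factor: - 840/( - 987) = 40/47 = 2^3*5^1*47^( - 1 ) 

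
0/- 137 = 0/1 = -  0.00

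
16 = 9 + 7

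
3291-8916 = -5625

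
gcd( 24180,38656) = 4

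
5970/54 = 110+5/9 = 110.56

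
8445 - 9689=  - 1244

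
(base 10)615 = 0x267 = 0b1001100111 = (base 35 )HK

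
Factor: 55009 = 55009^1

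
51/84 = 17/28 = 0.61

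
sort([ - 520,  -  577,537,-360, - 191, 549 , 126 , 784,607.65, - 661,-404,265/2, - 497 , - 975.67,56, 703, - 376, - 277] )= [-975.67,-661, - 577,-520 , - 497, - 404, - 376 ,-360,-277,  -  191, 56,  126,265/2,537,549,607.65,  703, 784 ] 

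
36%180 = 36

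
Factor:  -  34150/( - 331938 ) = 3^( - 5 )*5^2 = 25/243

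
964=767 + 197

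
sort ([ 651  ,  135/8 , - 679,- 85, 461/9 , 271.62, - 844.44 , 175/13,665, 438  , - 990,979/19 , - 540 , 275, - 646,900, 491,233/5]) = [-990 , - 844.44, - 679 , - 646, - 540 , - 85,175/13,135/8,233/5,461/9, 979/19, 271.62 , 275,438,491,651, 665, 900]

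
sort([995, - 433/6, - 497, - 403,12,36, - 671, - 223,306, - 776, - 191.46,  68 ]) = [ - 776, - 671, - 497, - 403, - 223, - 191.46, - 433/6,12,36 , 68,306,995]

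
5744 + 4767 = 10511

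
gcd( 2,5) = 1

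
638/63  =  10 + 8/63 = 10.13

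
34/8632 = 17/4316 =0.00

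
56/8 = 7 = 7.00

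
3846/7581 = 1282/2527= 0.51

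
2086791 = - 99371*( - 21 ) 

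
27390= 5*5478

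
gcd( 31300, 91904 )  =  4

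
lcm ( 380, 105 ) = 7980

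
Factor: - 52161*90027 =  - 3^3*7^1*1429^1  *17387^1 = - 4695898347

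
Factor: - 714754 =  - 2^1  *  357377^1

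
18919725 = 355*53295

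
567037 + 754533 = 1321570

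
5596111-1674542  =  3921569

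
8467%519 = 163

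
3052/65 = 3052/65   =  46.95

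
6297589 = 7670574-1372985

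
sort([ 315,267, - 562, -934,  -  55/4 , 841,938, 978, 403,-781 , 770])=[ - 934,-781,-562 , - 55/4, 267, 315,  403,770, 841, 938,978] 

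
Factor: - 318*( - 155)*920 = 2^4*3^1*5^2 * 23^1*31^1*53^1 = 45346800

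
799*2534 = 2024666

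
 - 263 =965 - 1228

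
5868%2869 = 130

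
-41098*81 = -3328938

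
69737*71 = 4951327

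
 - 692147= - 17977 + -674170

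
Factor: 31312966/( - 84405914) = -15656483/42202957 =- 271^1*57773^1*42202957^( - 1 )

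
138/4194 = 23/699 = 0.03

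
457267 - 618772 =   -  161505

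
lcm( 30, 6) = 30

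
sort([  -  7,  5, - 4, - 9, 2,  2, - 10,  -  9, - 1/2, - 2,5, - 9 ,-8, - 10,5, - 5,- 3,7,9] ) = [ - 10,-10,-9,-9, - 9,-8,-7, - 5,-4, - 3, - 2, - 1/2, 2, 2,  5, 5,5, 7, 9] 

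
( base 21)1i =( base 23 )1g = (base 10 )39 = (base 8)47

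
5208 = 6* 868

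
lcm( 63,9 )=63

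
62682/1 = 62682 = 62682.00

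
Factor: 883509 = 3^1*11^1*41^1*653^1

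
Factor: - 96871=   -  73^1*1327^1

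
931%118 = 105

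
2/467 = 2/467 =0.00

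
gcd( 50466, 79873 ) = 1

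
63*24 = 1512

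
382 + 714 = 1096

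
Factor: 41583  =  3^1*83^1 * 167^1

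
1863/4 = 1863/4 = 465.75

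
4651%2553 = 2098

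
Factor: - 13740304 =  - 2^4*858769^1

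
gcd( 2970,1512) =54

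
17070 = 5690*3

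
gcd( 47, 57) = 1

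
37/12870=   37/12870 = 0.00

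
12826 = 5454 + 7372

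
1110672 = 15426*72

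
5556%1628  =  672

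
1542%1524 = 18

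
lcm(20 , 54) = 540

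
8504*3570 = 30359280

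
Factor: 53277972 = 2^2*3^1 * 11^1* 403621^1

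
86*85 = 7310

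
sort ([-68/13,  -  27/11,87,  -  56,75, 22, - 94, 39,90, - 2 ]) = [  -  94, - 56,-68/13, - 27/11,  -  2, 22,39, 75,87,90]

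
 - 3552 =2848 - 6400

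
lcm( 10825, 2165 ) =10825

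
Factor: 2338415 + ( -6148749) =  - 2^1*11^1*31^1*37^1*151^1 = - 3810334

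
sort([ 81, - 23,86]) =[ - 23, 81,  86] 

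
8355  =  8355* 1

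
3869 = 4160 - 291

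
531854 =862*617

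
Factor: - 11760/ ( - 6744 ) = 2^1* 5^1 * 7^2*281^( - 1) = 490/281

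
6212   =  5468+744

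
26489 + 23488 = 49977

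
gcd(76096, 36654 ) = 82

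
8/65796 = 2/16449 = 0.00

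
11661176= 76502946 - 64841770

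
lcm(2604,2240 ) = 208320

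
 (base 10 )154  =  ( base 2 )10011010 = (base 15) A4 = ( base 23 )6g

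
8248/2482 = 4124/1241 =3.32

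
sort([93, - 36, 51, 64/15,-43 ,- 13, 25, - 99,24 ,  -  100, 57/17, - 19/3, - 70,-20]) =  [ - 100, -99, - 70 ,-43,-36, - 20,  -  13,-19/3,57/17, 64/15, 24,25, 51  ,  93]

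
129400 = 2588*50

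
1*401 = 401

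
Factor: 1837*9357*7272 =2^3*3^3 * 11^1*101^1*167^1*3119^1 = 124997019048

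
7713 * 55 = 424215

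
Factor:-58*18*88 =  - 91872 = - 2^5 * 3^2*11^1 * 29^1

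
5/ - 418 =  - 5/418 = - 0.01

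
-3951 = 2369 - 6320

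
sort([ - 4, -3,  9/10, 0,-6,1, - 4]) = [-6, - 4, - 4,-3, 0, 9/10 , 1 ]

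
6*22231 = 133386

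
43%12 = 7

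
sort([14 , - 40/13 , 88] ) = [ - 40/13, 14, 88] 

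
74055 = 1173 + 72882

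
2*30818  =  61636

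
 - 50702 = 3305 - 54007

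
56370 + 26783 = 83153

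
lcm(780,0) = 0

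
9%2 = 1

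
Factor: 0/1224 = 0 = 0^1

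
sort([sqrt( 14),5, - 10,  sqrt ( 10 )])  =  [  -  10,sqrt( 10), sqrt(14),5]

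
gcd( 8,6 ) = 2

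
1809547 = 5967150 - 4157603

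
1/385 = 1/385 = 0.00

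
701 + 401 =1102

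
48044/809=48044/809 = 59.39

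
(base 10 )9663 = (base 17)1g77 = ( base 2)10010110111111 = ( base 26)e7h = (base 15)2CE3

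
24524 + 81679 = 106203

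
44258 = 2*22129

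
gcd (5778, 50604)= 6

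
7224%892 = 88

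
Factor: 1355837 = 7^1*29^1*6679^1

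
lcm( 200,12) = 600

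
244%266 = 244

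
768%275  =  218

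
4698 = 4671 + 27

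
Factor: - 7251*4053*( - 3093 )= 3^3*7^1*193^1*1031^1*2417^1 = 90898021179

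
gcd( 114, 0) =114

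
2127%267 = 258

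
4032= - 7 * ( - 576)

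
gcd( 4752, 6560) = 16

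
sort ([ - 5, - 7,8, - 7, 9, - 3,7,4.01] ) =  [ -7, - 7,  -  5, - 3 , 4.01, 7, 8, 9 ] 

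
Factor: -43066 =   -  2^1 * 61^1*353^1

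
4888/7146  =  2444/3573=0.68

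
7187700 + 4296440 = 11484140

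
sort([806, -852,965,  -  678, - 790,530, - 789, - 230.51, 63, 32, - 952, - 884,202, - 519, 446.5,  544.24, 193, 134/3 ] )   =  [ - 952, - 884, - 852, - 790, - 789,-678, - 519, -230.51,32, 134/3,  63,193, 202, 446.5,530,544.24,806 , 965] 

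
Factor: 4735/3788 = 2^ ( - 2) * 5^1  =  5/4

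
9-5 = 4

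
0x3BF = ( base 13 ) 58a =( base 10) 959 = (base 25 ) 1d9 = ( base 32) TV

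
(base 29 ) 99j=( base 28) a09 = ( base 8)17251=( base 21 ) hgg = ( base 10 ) 7849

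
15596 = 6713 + 8883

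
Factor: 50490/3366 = 3^1*5^1 = 15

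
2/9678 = 1/4839 = 0.00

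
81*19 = 1539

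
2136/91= 23 + 43/91 = 23.47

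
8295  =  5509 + 2786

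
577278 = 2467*234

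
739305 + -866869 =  - 127564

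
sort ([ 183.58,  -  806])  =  [ - 806,  183.58]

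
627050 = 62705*10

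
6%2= 0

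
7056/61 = 115 + 41/61=115.67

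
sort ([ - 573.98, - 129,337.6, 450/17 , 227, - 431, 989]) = [ - 573.98,  -  431 , - 129,450/17,227,  337.6,989] 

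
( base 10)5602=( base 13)271C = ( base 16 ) 15e2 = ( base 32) 5F2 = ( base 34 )4SQ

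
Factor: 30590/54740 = 19/34 = 2^( - 1)*17^( - 1 )*19^1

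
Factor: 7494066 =2^1 *3^3*107^1*1297^1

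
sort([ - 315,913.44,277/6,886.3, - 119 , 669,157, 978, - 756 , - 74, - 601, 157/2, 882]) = [-756, - 601, - 315,  -  119,-74,277/6,157/2,157 , 669, 882,886.3,913.44,978]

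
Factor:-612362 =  - 2^1*53^2*109^1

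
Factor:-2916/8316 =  - 3^3*7^(  -  1 )*11^( - 1) = -  27/77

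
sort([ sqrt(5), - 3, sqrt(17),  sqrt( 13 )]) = [ - 3, sqrt(5), sqrt(13), sqrt(17)] 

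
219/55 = 3 + 54/55 = 3.98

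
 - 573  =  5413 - 5986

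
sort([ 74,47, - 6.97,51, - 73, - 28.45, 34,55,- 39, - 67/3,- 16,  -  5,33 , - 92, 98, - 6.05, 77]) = [ - 92,-73,-39, - 28.45,  -  67/3, - 16, - 6.97,  -  6.05,-5, 33,34, 47, 51, 55, 74, 77, 98] 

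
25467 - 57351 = - 31884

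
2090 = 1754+336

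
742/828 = 371/414 = 0.90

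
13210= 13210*1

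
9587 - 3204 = 6383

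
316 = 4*79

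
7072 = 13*544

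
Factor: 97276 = 2^2*83^1*293^1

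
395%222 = 173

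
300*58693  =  17607900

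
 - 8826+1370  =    -  7456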